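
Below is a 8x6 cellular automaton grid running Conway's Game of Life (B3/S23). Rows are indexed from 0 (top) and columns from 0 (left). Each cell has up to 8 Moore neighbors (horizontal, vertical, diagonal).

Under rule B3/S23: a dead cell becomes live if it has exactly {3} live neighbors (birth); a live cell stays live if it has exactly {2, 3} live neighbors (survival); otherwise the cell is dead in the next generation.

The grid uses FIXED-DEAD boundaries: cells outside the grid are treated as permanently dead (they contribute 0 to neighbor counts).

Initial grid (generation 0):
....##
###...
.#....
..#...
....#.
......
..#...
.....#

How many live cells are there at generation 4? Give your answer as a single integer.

Answer: 3

Derivation:
Simulating step by step:
Generation 0 (given above): 10 live cells
Generation 1: 5 live cells
.#....
###...
#.....
......
......
......
......
......
Generation 2: 6 live cells
###...
#.#...
#.....
......
......
......
......
......
Generation 3: 5 live cells
#.#...
#.#...
.#....
......
......
......
......
......
Generation 4: 3 live cells
......
#.#...
.#....
......
......
......
......
......
Population at generation 4: 3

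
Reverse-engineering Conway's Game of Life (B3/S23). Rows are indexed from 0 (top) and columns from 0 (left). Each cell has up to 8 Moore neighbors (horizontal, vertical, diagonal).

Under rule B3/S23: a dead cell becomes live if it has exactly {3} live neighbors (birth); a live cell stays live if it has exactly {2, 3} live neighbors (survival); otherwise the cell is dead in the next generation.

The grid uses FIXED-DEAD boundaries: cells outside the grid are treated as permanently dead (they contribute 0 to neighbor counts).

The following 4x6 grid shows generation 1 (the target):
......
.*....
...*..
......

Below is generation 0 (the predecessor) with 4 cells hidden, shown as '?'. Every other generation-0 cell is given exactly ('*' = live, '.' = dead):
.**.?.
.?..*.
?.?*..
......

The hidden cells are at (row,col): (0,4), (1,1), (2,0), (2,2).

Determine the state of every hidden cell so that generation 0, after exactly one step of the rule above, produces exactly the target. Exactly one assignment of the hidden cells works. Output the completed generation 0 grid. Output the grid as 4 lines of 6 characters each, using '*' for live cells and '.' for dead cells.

Hidden generation-0 cells (in order): (0,4), (1,1), (2,0), (2,2).
A hidden cell only influences target cells in its own 3x3 neighborhood. Try each of the 2^4 = 16 assignments, step the completed generation 0 forward once under B3/S23, and compare with the target:
  (0,4)=. (1,1)=. (2,0)=. (2,2)=. -> step gives (1,1)='.' but target has '*' -> reject
  (0,4)=. (1,1)=. (2,0)=. (2,2)=* -> step reproduces the target at every cell -> ACCEPT
  (0,4)=. (1,1)=. (2,0)=* (2,2)=. -> step gives (1,2)='*' but target has '.' -> reject
  (0,4)=. (1,1)=. (2,0)=* (2,2)=* -> step gives (1,1)='.' but target has '*' -> reject
  (0,4)=. (1,1)=* (2,0)=. (2,2)=. -> step gives (0,1)='*' but target has '.' -> reject
  (0,4)=. (1,1)=* (2,0)=. (2,2)=* -> step gives (0,1)='*' but target has '.' -> reject
  (0,4)=. (1,1)=* (2,0)=* (2,2)=. -> step gives (0,1)='*' but target has '.' -> reject
  (0,4)=. (1,1)=* (2,0)=* (2,2)=* -> step gives (0,1)='*' but target has '.' -> reject
  (0,4)=* (1,1)=. (2,0)=. (2,2)=. -> step gives (0,3)='*' but target has '.' -> reject
  (0,4)=* (1,1)=. (2,0)=. (2,2)=* -> step gives (0,3)='*' but target has '.' -> reject
  (0,4)=* (1,1)=. (2,0)=* (2,2)=. -> step gives (0,3)='*' but target has '.' -> reject
  (0,4)=* (1,1)=. (2,0)=* (2,2)=* -> step gives (0,3)='*' but target has '.' -> reject
  (0,4)=* (1,1)=* (2,0)=. (2,2)=. -> step gives (0,1)='*' but target has '.' -> reject
  (0,4)=* (1,1)=* (2,0)=. (2,2)=* -> step gives (0,1)='*' but target has '.' -> reject
  (0,4)=* (1,1)=* (2,0)=* (2,2)=. -> step gives (0,1)='*' but target has '.' -> reject
  (0,4)=* (1,1)=* (2,0)=* (2,2)=* -> step gives (0,1)='*' but target has '.' -> reject
Unique solution: (0,4)=dead, (1,1)=dead, (2,0)=dead, (2,2)=live.
Check: live-neighbor counts of every cell in the completed generation 0:
111211
134411
011221
012210
Applying B3/S23 to generation 0 with these counts gives:
......
.*....
...*..
......
which matches the target exactly.

Answer: .**...
....*.
..**..
......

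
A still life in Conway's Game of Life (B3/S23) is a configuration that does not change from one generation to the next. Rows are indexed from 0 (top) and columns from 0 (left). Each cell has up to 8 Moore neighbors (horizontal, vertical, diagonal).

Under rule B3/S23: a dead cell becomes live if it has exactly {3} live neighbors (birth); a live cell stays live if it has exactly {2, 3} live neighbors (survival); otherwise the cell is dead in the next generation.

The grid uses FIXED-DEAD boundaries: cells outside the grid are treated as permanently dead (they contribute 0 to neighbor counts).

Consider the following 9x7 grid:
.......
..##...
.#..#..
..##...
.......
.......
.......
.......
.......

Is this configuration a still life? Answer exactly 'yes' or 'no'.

Answer: yes

Derivation:
Compute generation 1 and compare to generation 0 (given above):
Generation 1:
.......
..##...
.#..#..
..##...
.......
.......
.......
.......
.......
The grids are IDENTICAL -> still life.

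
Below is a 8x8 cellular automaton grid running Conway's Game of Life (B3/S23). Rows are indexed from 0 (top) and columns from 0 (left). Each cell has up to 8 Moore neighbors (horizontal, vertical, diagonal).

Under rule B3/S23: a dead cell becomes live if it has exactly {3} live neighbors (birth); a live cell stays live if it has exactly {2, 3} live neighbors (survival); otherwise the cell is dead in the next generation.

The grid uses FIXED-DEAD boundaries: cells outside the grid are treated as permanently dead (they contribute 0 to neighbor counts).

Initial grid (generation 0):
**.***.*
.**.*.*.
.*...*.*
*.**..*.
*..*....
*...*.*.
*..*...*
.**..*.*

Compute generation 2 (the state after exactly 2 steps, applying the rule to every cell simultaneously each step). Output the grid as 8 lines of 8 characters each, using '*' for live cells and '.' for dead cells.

Answer: ....***.
**.*...*
.*..**.*
*.*...*.
*.......
*.....*.
*....**.
.**.***.

Derivation:
Simulating step by step:
Generation 0 (given above): 29 live cells
Generation 1: 34 live cells
**.****.
.......*
*...**.*
*.***.*.
*.****..
**.**...
*.****.*
.**...*.
Generation 2: 25 live cells
(generation 2 grid is the final answer)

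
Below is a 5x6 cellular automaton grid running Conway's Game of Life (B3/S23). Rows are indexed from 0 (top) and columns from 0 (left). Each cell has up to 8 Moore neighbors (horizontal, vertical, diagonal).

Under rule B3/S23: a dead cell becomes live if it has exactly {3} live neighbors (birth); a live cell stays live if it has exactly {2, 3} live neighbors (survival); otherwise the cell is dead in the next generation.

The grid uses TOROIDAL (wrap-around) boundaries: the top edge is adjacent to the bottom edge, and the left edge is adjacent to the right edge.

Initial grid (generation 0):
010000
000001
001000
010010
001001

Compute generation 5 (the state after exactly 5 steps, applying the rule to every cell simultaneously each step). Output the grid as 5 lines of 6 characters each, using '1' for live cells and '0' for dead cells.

Answer: 110000
000000
011000
101000
101000

Derivation:
Simulating step by step:
Generation 0 (given above): 7 live cells
Generation 1: 7 live cells
100000
000000
000000
011100
111000
Generation 2: 6 live cells
100000
000000
001000
100100
100100
Generation 3: 6 live cells
000000
000000
000000
011100
110001
Generation 4: 6 live cells
100000
000000
001000
011000
110000
Generation 5: 8 live cells
(generation 5 grid is the final answer)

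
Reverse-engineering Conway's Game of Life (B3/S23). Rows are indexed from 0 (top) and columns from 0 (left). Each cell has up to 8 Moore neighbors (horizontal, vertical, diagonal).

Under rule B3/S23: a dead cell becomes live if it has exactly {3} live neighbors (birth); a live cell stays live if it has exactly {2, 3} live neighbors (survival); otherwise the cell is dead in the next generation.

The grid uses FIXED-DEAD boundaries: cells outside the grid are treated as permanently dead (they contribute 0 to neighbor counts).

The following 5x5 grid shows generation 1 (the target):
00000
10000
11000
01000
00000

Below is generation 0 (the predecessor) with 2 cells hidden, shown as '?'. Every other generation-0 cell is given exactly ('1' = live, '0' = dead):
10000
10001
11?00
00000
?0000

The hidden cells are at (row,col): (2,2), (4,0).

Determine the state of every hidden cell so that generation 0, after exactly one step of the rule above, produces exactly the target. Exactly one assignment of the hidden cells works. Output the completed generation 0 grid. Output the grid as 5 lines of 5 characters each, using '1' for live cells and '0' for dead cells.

Answer: 10000
10001
11100
00000
00000

Derivation:
Hidden generation-0 cells (in order): (2,2), (4,0).
A hidden cell only influences target cells in its own 3x3 neighborhood. Try each of the 2^2 = 4 assignments, step the completed generation 0 forward once under B3/S23, and compare with the target:
  (2,2)=0 (4,0)=0 -> step gives (3,1)='0' but target has '1' -> reject
  (2,2)=0 (4,0)=1 -> step gives (3,0)='1' but target has '0' -> reject
  (2,2)=1 (4,0)=0 -> step reproduces the target at every cell -> ACCEPT
  (2,2)=1 (4,0)=1 -> step gives (3,0)='1' but target has '0' -> reject
Unique solution: (2,2)=live, (4,0)=dead.
Check: live-neighbor counts of every cell in the completed generation 0:
12011
35220
23121
23210
00000
Applying B3/S23 to generation 0 with these counts gives:
00000
10000
11000
01000
00000
which matches the target exactly.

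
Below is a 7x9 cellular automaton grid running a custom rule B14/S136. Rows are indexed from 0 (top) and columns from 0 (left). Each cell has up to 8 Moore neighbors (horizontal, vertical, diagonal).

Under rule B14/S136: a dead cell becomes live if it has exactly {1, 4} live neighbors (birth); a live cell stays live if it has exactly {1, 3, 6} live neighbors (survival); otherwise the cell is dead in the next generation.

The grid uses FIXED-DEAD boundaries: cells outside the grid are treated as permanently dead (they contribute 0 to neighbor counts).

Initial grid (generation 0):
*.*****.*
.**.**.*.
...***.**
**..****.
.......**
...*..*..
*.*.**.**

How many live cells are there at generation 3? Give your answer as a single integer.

Simulating step by step:
Generation 0 (given above): 33 live cells
Generation 1: 21 live cells
***...*.*
.*...*..*
.**.**..*
**.......
.....*...
*.....*.*
..*.....*
Generation 2: 28 live cells
.*.**.*.*
*....*.*.
*.*.....*
.*.....**
..*.**..*
..***.*.*
*..*.**.*
Generation 3: 28 live cells
.*.*....*
.*.....*.
.*****.**
.*.....**
*.*.**..*
*.*...*..
...***.**
Population at generation 3: 28

Answer: 28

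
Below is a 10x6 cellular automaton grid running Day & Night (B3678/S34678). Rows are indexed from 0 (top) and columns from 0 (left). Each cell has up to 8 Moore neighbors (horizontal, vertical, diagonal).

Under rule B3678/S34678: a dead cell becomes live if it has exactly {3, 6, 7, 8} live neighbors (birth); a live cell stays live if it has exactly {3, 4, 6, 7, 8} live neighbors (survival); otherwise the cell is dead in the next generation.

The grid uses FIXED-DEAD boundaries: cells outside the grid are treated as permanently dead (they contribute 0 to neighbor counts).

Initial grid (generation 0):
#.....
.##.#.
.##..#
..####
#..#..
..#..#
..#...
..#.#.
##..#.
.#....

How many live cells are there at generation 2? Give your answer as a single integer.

Answer: 19

Derivation:
Simulating step by step:
Generation 0 (given above): 22 live cells
Generation 1: 21 live cells
.#....
####..
.#.#.#
..###.
.#.#.#
.#.#..
.#....
......
.###..
#.....
Generation 2: 19 live cells
##....
##..#.
###...
.#.#.#
..##..
#...#.
..#...
.#....
......
.##...
Population at generation 2: 19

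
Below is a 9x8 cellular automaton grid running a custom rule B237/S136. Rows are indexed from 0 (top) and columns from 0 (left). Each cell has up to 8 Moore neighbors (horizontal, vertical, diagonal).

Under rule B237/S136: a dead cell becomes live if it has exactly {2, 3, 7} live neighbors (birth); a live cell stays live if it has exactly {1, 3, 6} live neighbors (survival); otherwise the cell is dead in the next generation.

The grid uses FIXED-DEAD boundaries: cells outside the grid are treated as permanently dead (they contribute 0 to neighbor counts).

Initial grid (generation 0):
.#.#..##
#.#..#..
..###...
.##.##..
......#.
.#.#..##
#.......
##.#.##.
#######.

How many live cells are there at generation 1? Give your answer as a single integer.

Answer: 37

Derivation:
Simulating step by step:
Generation 0 (given above): 32 live cells
Generation 1: 37 live cells
#.####.#
#.....##
#.....#.
..#.###.
##.##.##
###..#..
#..###.#
...#..##
#..#..##
Population at generation 1: 37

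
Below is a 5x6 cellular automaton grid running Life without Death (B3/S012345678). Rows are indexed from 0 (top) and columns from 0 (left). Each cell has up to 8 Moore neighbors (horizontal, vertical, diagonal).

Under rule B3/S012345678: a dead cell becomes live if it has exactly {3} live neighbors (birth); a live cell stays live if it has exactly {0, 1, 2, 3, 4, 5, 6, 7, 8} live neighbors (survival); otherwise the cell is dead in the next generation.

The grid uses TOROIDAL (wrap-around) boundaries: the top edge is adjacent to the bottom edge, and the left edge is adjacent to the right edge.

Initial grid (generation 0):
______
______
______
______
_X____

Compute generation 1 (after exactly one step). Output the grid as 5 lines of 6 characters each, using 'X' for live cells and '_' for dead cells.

Simulating step by step:
Generation 0 (given above): 1 live cells
Generation 1: 1 live cells
(generation 1 grid is the final answer)

Answer: ______
______
______
______
_X____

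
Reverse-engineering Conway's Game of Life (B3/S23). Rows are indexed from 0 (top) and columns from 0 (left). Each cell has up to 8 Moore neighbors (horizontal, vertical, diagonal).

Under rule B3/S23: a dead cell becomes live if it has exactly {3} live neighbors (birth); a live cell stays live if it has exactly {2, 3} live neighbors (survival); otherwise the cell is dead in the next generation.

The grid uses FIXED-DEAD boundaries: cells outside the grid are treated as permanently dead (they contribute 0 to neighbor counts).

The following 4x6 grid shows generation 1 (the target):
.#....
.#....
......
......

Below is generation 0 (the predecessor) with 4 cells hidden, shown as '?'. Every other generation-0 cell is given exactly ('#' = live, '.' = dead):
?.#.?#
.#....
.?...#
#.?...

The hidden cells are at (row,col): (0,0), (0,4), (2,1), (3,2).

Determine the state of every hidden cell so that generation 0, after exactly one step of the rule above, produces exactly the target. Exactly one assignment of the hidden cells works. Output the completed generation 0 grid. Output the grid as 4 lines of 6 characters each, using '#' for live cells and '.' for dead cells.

Answer: #.#..#
.#....
.....#
#.....

Derivation:
Hidden generation-0 cells (in order): (0,0), (0,4), (2,1), (3,2).
A hidden cell only influences target cells in its own 3x3 neighborhood. Try each of the 2^4 = 16 assignments, step the completed generation 0 forward once under B3/S23, and compare with the target:
  (0,0)=. (0,4)=. (2,1)=. (3,2)=. -> step gives (0,1)='.' but target has '#' -> reject
  (0,0)=. (0,4)=. (2,1)=. (3,2)=# -> step gives (0,1)='.' but target has '#' -> reject
  (0,0)=. (0,4)=. (2,1)=# (3,2)=. -> step gives (0,1)='.' but target has '#' -> reject
  (0,0)=. (0,4)=. (2,1)=# (3,2)=# -> step gives (0,1)='.' but target has '#' -> reject
  (0,0)=. (0,4)=# (2,1)=. (3,2)=. -> step gives (0,1)='.' but target has '#' -> reject
  (0,0)=. (0,4)=# (2,1)=. (3,2)=# -> step gives (0,1)='.' but target has '#' -> reject
  (0,0)=. (0,4)=# (2,1)=# (3,2)=. -> step gives (0,1)='.' but target has '#' -> reject
  (0,0)=. (0,4)=# (2,1)=# (3,2)=# -> step gives (0,1)='.' but target has '#' -> reject
  (0,0)=# (0,4)=. (2,1)=. (3,2)=. -> step reproduces the target at every cell -> ACCEPT
  (0,0)=# (0,4)=. (2,1)=. (3,2)=# -> step gives (2,1)='#' but target has '.' -> reject
  (0,0)=# (0,4)=. (2,1)=# (3,2)=. -> step gives (1,0)='#' but target has '.' -> reject
  (0,0)=# (0,4)=. (2,1)=# (3,2)=# -> step gives (1,0)='#' but target has '.' -> reject
  (0,0)=# (0,4)=# (2,1)=. (3,2)=. -> step gives (1,4)='#' but target has '.' -> reject
  (0,0)=# (0,4)=# (2,1)=. (3,2)=# -> step gives (1,4)='#' but target has '.' -> reject
  (0,0)=# (0,4)=# (2,1)=# (3,2)=. -> step gives (1,0)='#' but target has '.' -> reject
  (0,0)=# (0,4)=# (2,1)=# (3,2)=# -> step gives (1,0)='#' but target has '.' -> reject
Unique solution: (0,0)=live, (0,4)=dead, (2,1)=dead, (3,2)=dead.
Check: live-neighbor counts of every cell in the completed generation 0:
131110
222122
221010
010011
Applying B3/S23 to generation 0 with these counts gives:
.#....
.#....
......
......
which matches the target exactly.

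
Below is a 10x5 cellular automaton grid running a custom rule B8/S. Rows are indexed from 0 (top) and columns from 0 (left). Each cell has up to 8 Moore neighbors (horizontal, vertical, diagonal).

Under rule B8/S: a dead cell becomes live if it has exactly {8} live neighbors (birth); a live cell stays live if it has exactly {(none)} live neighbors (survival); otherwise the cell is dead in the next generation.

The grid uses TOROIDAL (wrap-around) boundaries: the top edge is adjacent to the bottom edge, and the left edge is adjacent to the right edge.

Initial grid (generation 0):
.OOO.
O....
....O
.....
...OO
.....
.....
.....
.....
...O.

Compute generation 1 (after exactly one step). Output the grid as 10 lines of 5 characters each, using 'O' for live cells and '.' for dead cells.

Simulating step by step:
Generation 0 (given above): 8 live cells
Generation 1: 0 live cells
(generation 1 grid is the final answer)

Answer: .....
.....
.....
.....
.....
.....
.....
.....
.....
.....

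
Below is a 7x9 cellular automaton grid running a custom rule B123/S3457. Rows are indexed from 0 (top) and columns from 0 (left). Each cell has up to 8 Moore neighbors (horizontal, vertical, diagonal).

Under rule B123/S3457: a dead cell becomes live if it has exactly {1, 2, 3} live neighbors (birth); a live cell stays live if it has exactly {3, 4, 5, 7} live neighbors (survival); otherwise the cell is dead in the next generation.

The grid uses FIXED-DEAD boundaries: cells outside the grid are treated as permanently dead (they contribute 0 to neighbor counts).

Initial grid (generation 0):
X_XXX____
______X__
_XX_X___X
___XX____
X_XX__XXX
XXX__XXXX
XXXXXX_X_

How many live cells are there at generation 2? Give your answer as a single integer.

Simulating step by step:
Generation 0 (given above): 31 live cells
Generation 1: 36 live cells
_X___XXX_
X___XX_XX
X____XXX_
X__XXXX_X
__XX__XXX
XX___X__X
XXXXXX_XX
Generation 2: 40 live cells
X_XXXXXXX
_XXXXX_XX
_XXX___X_
_XXXXX__X
X_XX__XXX
XX___X__X
XXX_X_X__
Population at generation 2: 40

Answer: 40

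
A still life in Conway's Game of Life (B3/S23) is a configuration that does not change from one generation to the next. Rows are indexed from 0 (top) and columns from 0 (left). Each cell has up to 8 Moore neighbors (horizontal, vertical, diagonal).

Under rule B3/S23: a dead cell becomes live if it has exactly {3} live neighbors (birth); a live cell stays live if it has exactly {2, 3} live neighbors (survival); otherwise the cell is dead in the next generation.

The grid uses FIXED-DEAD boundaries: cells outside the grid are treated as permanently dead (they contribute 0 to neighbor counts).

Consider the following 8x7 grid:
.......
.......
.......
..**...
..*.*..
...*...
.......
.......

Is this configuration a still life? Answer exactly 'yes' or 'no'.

Compute generation 1 and compare to generation 0 (given above):
Generation 1:
.......
.......
.......
..**...
..*.*..
...*...
.......
.......
The grids are IDENTICAL -> still life.

Answer: yes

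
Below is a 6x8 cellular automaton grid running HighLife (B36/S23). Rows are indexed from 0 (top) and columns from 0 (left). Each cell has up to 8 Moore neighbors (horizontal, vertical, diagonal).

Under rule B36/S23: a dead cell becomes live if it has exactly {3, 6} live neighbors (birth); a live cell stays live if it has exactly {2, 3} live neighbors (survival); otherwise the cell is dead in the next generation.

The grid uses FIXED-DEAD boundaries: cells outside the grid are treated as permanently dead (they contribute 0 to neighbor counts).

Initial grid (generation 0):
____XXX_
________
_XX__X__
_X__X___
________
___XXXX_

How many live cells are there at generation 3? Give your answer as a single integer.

Simulating step by step:
Generation 0 (given above): 12 live cells
Generation 1: 10 live cells
_____X__
____X_X_
_XX_____
_XX_____
___X____
____XX__
Generation 2: 11 live cells
_____X__
_____X__
_XXX____
_X_X____
__XXX___
____X___
Generation 3: 9 live cells
________
__X_X___
_X_XX___
_X______
__X_X___
____X___
Population at generation 3: 9

Answer: 9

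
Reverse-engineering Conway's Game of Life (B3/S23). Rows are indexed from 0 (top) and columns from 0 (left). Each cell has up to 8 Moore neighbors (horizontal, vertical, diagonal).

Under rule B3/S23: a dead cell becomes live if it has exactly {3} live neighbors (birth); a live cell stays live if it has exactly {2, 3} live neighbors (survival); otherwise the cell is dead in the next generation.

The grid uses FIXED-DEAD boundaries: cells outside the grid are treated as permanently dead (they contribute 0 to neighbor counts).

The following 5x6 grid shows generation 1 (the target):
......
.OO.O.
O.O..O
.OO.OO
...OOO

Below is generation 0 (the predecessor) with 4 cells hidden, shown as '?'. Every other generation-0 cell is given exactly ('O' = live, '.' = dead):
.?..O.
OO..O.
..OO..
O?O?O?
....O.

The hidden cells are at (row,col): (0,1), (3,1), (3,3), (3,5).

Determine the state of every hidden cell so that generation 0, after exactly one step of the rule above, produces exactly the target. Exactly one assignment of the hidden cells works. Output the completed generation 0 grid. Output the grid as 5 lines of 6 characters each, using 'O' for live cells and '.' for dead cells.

Answer: ....O.
OO..O.
..OO..
O.O.OO
....O.

Derivation:
Hidden generation-0 cells (in order): (0,1), (3,1), (3,3), (3,5).
A hidden cell only influences target cells in its own 3x3 neighborhood. Try each of the 2^4 = 16 assignments, step the completed generation 0 forward once under B3/S23, and compare with the target:
  (0,1)=. (3,1)=. (3,3)=. (3,5)=. -> step gives (2,4)='O' but target has '.' -> reject
  (0,1)=. (3,1)=. (3,3)=. (3,5)=O -> step reproduces the target at every cell -> ACCEPT
  (0,1)=. (3,1)=. (3,3)=O (3,5)=. -> step gives (2,2)='.' but target has 'O' -> reject
  (0,1)=. (3,1)=. (3,3)=O (3,5)=O -> step gives (2,2)='.' but target has 'O' -> reject
  (0,1)=. (3,1)=O (3,3)=. (3,5)=. -> step gives (2,0)='.' but target has 'O' -> reject
  (0,1)=. (3,1)=O (3,3)=. (3,5)=O -> step gives (2,0)='.' but target has 'O' -> reject
  (0,1)=. (3,1)=O (3,3)=O (3,5)=. -> step gives (2,0)='.' but target has 'O' -> reject
  (0,1)=. (3,1)=O (3,3)=O (3,5)=O -> step gives (2,0)='.' but target has 'O' -> reject
  (0,1)=O (3,1)=. (3,3)=. (3,5)=. -> step gives (0,0)='O' but target has '.' -> reject
  (0,1)=O (3,1)=. (3,3)=. (3,5)=O -> step gives (0,0)='O' but target has '.' -> reject
  (0,1)=O (3,1)=. (3,3)=O (3,5)=. -> step gives (0,0)='O' but target has '.' -> reject
  (0,1)=O (3,1)=. (3,3)=O (3,5)=O -> step gives (0,0)='O' but target has '.' -> reject
  (0,1)=O (3,1)=O (3,3)=. (3,5)=. -> step gives (0,0)='O' but target has '.' -> reject
  (0,1)=O (3,1)=O (3,3)=. (3,5)=O -> step gives (0,0)='O' but target has '.' -> reject
  (0,1)=O (3,1)=O (3,3)=O (3,5)=. -> step gives (0,0)='O' but target has '.' -> reject
  (0,1)=O (3,1)=O (3,3)=O (3,5)=O -> step gives (0,0)='O' but target has '.' -> reject
Unique solution: (0,1)=dead, (3,1)=dead, (3,3)=dead, (3,5)=live.
Check: live-neighbor counts of every cell in the completed generation 0:
221212
123422
353443
032532
121323
Applying B3/S23 to generation 0 with these counts gives:
......
.OO.O.
O.O..O
.OO.OO
...OOO
which matches the target exactly.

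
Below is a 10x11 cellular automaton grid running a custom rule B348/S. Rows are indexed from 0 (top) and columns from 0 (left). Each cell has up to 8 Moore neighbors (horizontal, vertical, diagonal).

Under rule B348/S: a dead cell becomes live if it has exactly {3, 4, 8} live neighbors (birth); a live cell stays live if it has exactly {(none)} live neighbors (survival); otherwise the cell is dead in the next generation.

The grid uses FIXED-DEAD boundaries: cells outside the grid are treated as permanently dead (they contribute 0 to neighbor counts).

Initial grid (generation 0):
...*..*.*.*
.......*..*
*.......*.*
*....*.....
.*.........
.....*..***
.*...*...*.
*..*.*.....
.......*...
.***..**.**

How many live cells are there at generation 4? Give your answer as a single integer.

Answer: 4

Derivation:
Simulating step by step:
Generation 0 (given above): 30 live cells
Generation 1: 19 live cells
.......*.*.
........*..
.........*.
.*.........
.........*.
...........
....*.*.*.*
....*.*....
.****.*.*..
........*..
Generation 2: 12 live cells
........*..
.........*.
...........
...........
...........
.........*.
.....*.*...
..*......*.
.....*.*...
..**...*...
Generation 3: 8 live cells
...........
...........
...........
...........
...........
...........
........*..
......*.*..
..**..*.*..
......*....
Generation 4: 4 live cells
...........
...........
...........
...........
...........
...........
.......*...
.........*.
.....*.....
.......*...
Population at generation 4: 4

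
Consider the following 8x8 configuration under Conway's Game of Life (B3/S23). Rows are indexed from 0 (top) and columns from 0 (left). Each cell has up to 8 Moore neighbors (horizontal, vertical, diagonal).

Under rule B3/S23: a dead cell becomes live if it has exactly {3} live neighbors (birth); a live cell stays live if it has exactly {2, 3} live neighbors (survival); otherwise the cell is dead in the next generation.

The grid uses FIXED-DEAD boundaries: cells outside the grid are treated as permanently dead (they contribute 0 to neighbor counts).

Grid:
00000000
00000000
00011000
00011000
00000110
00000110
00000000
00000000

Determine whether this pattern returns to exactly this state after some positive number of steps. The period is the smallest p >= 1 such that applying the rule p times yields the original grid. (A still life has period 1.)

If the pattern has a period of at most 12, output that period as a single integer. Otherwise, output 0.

Simulating and comparing each generation to the original:
Gen 0 (original, given above): 8 live cells
Gen 1: 6 live cells, differs from original
Gen 2: 8 live cells, MATCHES original -> period = 2

Answer: 2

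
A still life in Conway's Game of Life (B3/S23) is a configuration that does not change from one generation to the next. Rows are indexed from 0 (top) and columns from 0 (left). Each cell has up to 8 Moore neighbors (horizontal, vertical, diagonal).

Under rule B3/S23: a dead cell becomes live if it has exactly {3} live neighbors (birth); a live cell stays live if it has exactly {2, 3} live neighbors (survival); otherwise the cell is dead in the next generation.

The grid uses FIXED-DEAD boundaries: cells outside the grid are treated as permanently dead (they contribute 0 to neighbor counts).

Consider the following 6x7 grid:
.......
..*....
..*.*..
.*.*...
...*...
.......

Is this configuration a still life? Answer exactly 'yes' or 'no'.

Answer: no

Derivation:
Compute generation 1 and compare to generation 0 (given above):
Generation 1:
.......
...*...
.**....
...**..
..*....
.......
Cell (1,2) differs: gen0=1 vs gen1=0 -> NOT a still life.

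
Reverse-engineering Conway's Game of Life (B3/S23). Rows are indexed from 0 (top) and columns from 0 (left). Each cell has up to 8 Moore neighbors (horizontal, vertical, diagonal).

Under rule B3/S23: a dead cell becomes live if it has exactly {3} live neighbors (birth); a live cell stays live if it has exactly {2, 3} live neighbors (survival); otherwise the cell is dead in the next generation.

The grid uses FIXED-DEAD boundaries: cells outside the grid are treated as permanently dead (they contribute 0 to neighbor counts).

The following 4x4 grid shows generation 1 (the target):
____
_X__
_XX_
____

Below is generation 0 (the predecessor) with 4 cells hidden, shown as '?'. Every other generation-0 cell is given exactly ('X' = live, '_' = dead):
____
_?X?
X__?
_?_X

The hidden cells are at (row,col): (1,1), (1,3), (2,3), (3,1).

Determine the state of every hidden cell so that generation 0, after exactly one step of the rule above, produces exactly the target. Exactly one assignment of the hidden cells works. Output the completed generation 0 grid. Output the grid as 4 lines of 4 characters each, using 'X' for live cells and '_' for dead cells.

Answer: ____
_XX_
X___
___X

Derivation:
Hidden generation-0 cells (in order): (1,1), (1,3), (2,3), (3,1).
A hidden cell only influences target cells in its own 3x3 neighborhood. Try each of the 2^4 = 16 assignments, step the completed generation 0 forward once under B3/S23, and compare with the target:
  (1,1)=_ (1,3)=_ (2,3)=_ (3,1)=_ -> step gives (1,1)='_' but target has 'X' -> reject
  (1,1)=_ (1,3)=_ (2,3)=_ (3,1)=X -> step gives (1,1)='_' but target has 'X' -> reject
  (1,1)=_ (1,3)=_ (2,3)=X (3,1)=_ -> step gives (1,1)='_' but target has 'X' -> reject
  (1,1)=_ (1,3)=_ (2,3)=X (3,1)=X -> step gives (1,1)='_' but target has 'X' -> reject
  (1,1)=_ (1,3)=X (2,3)=_ (3,1)=_ -> step gives (1,1)='_' but target has 'X' -> reject
  (1,1)=_ (1,3)=X (2,3)=_ (3,1)=X -> step gives (1,1)='_' but target has 'X' -> reject
  (1,1)=_ (1,3)=X (2,3)=X (3,1)=_ -> step gives (1,1)='_' but target has 'X' -> reject
  (1,1)=_ (1,3)=X (2,3)=X (3,1)=X -> step gives (1,1)='_' but target has 'X' -> reject
  (1,1)=X (1,3)=_ (2,3)=_ (3,1)=_ -> step reproduces the target at every cell -> ACCEPT
  (1,1)=X (1,3)=_ (2,3)=_ (3,1)=X -> step gives (2,0)='X' but target has '_' -> reject
  (1,1)=X (1,3)=_ (2,3)=X (3,1)=_ -> step gives (1,2)='X' but target has '_' -> reject
  (1,1)=X (1,3)=_ (2,3)=X (3,1)=X -> step gives (1,2)='X' but target has '_' -> reject
  (1,1)=X (1,3)=X (2,3)=_ (3,1)=_ -> step gives (0,2)='X' but target has '_' -> reject
  (1,1)=X (1,3)=X (2,3)=_ (3,1)=X -> step gives (0,2)='X' but target has '_' -> reject
  (1,1)=X (1,3)=X (2,3)=X (3,1)=_ -> step gives (0,2)='X' but target has '_' -> reject
  (1,1)=X (1,3)=X (2,3)=X (3,1)=X -> step gives (0,2)='X' but target has '_' -> reject
Unique solution: (1,1)=live, (1,3)=dead, (2,3)=dead, (3,1)=dead.
Check: live-neighbor counts of every cell in the completed generation 0:
1221
2211
1332
1110
Applying B3/S23 to generation 0 with these counts gives:
____
_X__
_XX_
____
which matches the target exactly.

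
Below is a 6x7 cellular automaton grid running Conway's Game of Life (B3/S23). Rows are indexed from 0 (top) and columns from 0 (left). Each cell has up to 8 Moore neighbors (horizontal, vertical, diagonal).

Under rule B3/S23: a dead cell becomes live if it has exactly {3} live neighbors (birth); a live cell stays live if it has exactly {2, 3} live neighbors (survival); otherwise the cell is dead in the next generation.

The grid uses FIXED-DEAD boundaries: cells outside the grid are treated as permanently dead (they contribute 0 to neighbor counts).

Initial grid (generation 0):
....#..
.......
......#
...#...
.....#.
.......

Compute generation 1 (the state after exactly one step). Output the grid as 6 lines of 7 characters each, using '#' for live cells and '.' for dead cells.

Simulating step by step:
Generation 0 (given above): 4 live cells
Generation 1: 0 live cells
(generation 1 grid is the final answer)

Answer: .......
.......
.......
.......
.......
.......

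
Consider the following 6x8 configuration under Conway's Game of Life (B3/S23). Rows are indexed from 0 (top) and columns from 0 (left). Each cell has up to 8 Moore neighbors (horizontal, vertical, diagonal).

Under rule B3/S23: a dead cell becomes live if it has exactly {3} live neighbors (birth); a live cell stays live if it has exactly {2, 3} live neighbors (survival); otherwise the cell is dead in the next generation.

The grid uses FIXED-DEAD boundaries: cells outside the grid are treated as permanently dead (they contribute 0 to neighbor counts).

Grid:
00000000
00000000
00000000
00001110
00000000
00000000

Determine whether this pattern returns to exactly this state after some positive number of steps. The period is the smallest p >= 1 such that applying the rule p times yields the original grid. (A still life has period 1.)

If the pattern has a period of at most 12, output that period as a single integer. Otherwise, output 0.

Simulating and comparing each generation to the original:
Gen 0 (original, given above): 3 live cells
Gen 1: 3 live cells, differs from original
Gen 2: 3 live cells, MATCHES original -> period = 2

Answer: 2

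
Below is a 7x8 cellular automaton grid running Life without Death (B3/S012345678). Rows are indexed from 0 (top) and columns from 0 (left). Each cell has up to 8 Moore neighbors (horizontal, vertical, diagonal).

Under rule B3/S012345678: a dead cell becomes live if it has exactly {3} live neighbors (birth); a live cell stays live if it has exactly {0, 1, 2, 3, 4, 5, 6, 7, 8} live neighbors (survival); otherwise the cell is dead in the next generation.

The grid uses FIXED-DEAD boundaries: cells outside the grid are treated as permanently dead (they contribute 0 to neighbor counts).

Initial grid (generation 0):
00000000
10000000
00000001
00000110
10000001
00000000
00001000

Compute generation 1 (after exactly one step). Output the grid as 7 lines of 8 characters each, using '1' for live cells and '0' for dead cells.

Simulating step by step:
Generation 0 (given above): 7 live cells
Generation 1: 10 live cells
(generation 1 grid is the final answer)

Answer: 00000000
10000000
00000011
00000111
10000011
00000000
00001000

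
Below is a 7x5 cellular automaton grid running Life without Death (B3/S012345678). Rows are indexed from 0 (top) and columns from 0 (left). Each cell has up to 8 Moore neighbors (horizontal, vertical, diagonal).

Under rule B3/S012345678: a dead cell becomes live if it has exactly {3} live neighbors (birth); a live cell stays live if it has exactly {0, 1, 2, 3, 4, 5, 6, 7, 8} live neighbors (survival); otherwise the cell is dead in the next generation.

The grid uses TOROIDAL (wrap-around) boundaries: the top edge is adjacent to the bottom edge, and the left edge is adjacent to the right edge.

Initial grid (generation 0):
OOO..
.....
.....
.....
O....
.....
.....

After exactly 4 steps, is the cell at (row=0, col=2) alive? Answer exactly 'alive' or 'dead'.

Answer: alive

Derivation:
Simulating step by step:
Generation 0 (given above): 4 live cells
Generation 1: 6 live cells
OOO..
.O...
.....
.....
O....
.....
.O...
Generation 2: 10 live cells
OOO..
OOO..
.....
.....
O....
.....
OOO..
Generation 3: 14 live cells
OOOOO
OOO..
.O...
.....
O....
O....
OOO..
Generation 4: 17 live cells
OOOOO
OOO..
OOO..
.....
O....
O...O
OOO..

Cell (0,2) at generation 4: 1 -> alive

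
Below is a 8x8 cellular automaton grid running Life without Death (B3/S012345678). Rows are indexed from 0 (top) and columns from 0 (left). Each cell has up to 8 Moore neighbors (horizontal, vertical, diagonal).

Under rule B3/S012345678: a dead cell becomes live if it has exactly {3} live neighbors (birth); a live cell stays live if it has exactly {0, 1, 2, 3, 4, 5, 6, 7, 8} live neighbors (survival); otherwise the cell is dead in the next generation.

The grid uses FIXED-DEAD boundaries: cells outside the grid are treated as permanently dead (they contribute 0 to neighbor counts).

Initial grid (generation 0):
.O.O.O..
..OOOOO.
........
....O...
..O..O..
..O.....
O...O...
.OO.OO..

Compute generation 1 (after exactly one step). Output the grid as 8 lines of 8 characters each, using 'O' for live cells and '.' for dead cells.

Simulating step by step:
Generation 0 (given above): 18 live cells
Generation 1: 25 live cells
(generation 1 grid is the final answer)

Answer: .O.O.OO.
..OOOOO.
........
....O...
..OO.O..
.OOO....
O.O.OO..
.OOOOO..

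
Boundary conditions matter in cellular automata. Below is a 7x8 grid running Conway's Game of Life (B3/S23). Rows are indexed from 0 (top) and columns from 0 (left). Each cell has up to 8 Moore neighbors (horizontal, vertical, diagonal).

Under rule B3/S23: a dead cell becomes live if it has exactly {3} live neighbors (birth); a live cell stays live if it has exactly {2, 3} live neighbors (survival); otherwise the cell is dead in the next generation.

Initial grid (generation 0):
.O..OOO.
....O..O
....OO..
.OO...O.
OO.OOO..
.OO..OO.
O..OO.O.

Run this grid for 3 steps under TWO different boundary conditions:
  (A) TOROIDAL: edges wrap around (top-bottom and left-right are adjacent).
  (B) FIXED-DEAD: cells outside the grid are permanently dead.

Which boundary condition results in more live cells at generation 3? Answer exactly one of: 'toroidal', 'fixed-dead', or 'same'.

Under TOROIDAL boundary, generation 3:
......OO
..OO....
.O.OO...
........
O....OO.
.OOOOO.O
........
Population = 16

Under FIXED-DEAD boundary, generation 3:
....O...
..OO..O.
OO.OOOO.
O.....O.
O..O....
.O......
..O.....
Population = 16

Comparison: toroidal=16, fixed-dead=16 -> same

Answer: same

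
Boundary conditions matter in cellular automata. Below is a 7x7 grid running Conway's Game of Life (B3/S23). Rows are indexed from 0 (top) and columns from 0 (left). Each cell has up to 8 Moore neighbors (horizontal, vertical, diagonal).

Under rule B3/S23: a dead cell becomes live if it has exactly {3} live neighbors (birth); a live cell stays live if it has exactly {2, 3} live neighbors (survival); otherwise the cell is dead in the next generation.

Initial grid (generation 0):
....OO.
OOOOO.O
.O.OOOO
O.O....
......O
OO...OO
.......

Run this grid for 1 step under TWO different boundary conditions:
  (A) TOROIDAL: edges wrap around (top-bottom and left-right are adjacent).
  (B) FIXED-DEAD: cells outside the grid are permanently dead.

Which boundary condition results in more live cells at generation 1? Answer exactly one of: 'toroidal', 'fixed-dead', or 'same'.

Answer: same

Derivation:
Under TOROIDAL boundary, generation 1:
OOO.OOO
.O.....
.......
OOOOO..
.....O.
O....OO
O...O..
Population = 18

Under FIXED-DEAD boundary, generation 1:
.OO.OO.
OO....O
......O
.OOOO.O
O....OO
.....OO
.......
Population = 18

Comparison: toroidal=18, fixed-dead=18 -> same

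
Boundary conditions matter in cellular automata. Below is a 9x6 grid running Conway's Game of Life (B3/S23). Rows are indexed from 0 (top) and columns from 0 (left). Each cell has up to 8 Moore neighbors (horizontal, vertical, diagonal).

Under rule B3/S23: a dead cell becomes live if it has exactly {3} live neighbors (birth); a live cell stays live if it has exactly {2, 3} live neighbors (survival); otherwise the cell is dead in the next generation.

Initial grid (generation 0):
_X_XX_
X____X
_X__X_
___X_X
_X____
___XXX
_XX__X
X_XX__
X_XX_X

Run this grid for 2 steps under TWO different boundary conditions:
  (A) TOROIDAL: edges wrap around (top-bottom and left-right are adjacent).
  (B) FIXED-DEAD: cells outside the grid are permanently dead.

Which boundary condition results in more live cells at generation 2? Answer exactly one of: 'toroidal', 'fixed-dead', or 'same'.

Under TOROIDAL boundary, generation 2:
___X__
XX_X_X
____X_
X_X_X_
______
_X_X__
__X__X
_____X
X_____
Population = 15

Under FIXED-DEAD boundary, generation 2:
_XXXX_
_XXX_X
_____X
__X___
_X___X
_X_X_X
XXX__X
_XXXX_
___X__
Population = 24

Comparison: toroidal=15, fixed-dead=24 -> fixed-dead

Answer: fixed-dead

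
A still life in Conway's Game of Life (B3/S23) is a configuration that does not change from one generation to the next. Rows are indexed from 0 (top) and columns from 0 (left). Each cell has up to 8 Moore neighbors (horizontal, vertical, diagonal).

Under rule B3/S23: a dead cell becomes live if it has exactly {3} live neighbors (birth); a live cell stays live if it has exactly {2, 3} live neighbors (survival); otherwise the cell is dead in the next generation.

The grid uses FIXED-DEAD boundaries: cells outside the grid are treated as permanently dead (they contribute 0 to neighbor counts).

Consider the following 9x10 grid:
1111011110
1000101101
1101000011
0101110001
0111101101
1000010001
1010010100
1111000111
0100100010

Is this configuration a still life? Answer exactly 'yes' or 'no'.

Compute generation 1 and compare to generation 0 (given above):
Generation 1:
1111110010
0000100001
1101001101
0000011101
1100001001
1000010100
1011100101
1001101101
1101000111
Cell (0,4) differs: gen0=0 vs gen1=1 -> NOT a still life.

Answer: no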